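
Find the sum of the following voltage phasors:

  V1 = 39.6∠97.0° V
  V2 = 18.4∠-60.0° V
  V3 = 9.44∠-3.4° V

Step 1 — Convert each phasor to rectangular form:
  V1 = 39.6·(cos(97.0°) + j·sin(97.0°)) = -4.826 + j39.3 V
  V2 = 18.4·(cos(-60.0°) + j·sin(-60.0°)) = 9.2 - j15.93 V
  V3 = 9.44·(cos(-3.4°) + j·sin(-3.4°)) = 9.423 - j0.5599 V
Step 2 — Sum components: V_total = 13.8 + j22.81 V.
Step 3 — Convert to polar: |V_total| = 26.66 V, ∠V_total = 58.8°.

V_total = 26.66∠58.8° V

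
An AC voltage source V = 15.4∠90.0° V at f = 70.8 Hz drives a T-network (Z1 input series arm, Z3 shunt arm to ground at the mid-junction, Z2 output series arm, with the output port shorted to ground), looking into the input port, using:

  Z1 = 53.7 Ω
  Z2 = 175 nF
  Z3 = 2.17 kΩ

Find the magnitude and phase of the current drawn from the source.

Step 1 — Angular frequency: ω = 2π·f = 2π·70.8 = 444.8 rad/s.
Step 2 — Component impedances:
  Z1: Z = R = 53.7 Ω
  Z2: Z = 1/(jωC) = -j/(ω·C) = 0 - j1.285e+04 Ω
  Z3: Z = R = 2170 Ω
Step 3 — With the output port shorted to ground, the output series arm Z2 runs from the junction to ground; the shunt arm Z3 also runs from the junction to ground. They appear in parallel: Z3 || Z2 = 2110 - j356.4 Ω.
Step 4 — Series with input arm Z1: Z_in = Z1 + (Z3 || Z2) = 2163 - j356.4 Ω = 2193∠-9.4° Ω.
Step 5 — Source phasor: V = 15.4∠90.0° V = 0 + j15.4 V.
Step 6 — Ohm's law: I = V / Z_total = (0 + j15.4) / (2163 - j356.4) = -0.001142 + j0.00693 A.
Step 7 — Convert to polar: |I| = 0.007023 A, ∠I = 99.4°.

I = 0.007023∠99.4° A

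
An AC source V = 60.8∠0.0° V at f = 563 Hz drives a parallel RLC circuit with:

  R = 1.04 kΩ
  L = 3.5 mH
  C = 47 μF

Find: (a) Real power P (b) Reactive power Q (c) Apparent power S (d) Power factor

Step 1 — Angular frequency: ω = 2π·f = 2π·563 = 3537 rad/s.
Step 2 — Component impedances:
  R: Z = R = 1040 Ω
  L: Z = jωL = j·3537·0.0035 = 0 + j12.38 Ω
  C: Z = 1/(jωC) = -j/(ω·C) = 0 - j6.015 Ω
Step 3 — Parallel combination: 1/Z_total = 1/R + 1/L + 1/C; Z_total = 0.1315 - j11.7 Ω = 11.7∠-89.4° Ω.
Step 4 — Source phasor: V = 60.8∠0.0° V = 60.8 V.
Step 5 — Current: I = V / Z = 0.05846 + j5.198 A = 5.198∠89.4° A.
Step 6 — Complex power: S = V·I* = 3.554 - j316 VA.
Step 7 — Real power: P = Re(S) = 3.554 W.
Step 8 — Reactive power: Q = Im(S) = -316 VAR.
Step 9 — Apparent power: |S| = 316 VA.
Step 10 — Power factor: PF = P/|S| = 0.01125 (leading).

(a) P = 3.554 W  (b) Q = -316 VAR  (c) S = 316 VA  (d) PF = 0.01125 (leading)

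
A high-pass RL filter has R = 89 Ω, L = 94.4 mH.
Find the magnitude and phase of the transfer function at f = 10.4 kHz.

Step 1 — Angular frequency: ω = 2π·1.04e+04 = 6.535e+04 rad/s.
Step 2 — Transfer function: H(jω) = jωL/(R + jωL).
Step 3 — Numerator jωL = j·6169; denominator R + jωL = 89 + j6169.
Step 4 — H = 0.9998 + j0.01442.
Step 5 — Magnitude: |H| = 0.9999 (-0.0 dB); phase: φ = 0.8°.

|H| = 0.9999 (-0.0 dB), φ = 0.8°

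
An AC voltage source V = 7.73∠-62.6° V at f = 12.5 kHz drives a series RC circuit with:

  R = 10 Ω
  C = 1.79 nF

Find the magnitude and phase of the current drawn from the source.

Step 1 — Angular frequency: ω = 2π·f = 2π·1.25e+04 = 7.854e+04 rad/s.
Step 2 — Component impedances:
  R: Z = R = 10 Ω
  C: Z = 1/(jωC) = -j/(ω·C) = 0 - j7113 Ω
Step 3 — Series combination: Z_total = R + C = 10 - j7113 Ω = 7113∠-89.9° Ω.
Step 4 — Source phasor: V = 7.73∠-62.6° V = 3.557 - j6.863 V.
Step 5 — Ohm's law: I = V / Z_total = (3.557 - j6.863) / (10 - j7113) = 0.0009655 + j0.0004988 A.
Step 6 — Convert to polar: |I| = 0.001087 A, ∠I = 27.3°.

I = 0.001087∠27.3° A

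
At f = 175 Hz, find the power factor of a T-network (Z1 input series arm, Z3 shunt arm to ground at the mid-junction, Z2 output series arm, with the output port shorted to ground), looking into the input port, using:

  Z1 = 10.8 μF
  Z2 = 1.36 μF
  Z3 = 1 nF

Step 1 — Angular frequency: ω = 2π·f = 2π·175 = 1100 rad/s.
Step 2 — Component impedances:
  Z1: Z = 1/(jωC) = -j/(ω·C) = 0 - j84.21 Ω
  Z2: Z = 1/(jωC) = -j/(ω·C) = 0 - j668.7 Ω
  Z3: Z = 1/(jωC) = -j/(ω·C) = 0 - j9.095e+05 Ω
Step 3 — With the output port shorted to ground, the output series arm Z2 runs from the junction to ground; the shunt arm Z3 also runs from the junction to ground. They appear in parallel: Z3 || Z2 = 0 - j668.2 Ω.
Step 4 — Series with input arm Z1: Z_in = Z1 + (Z3 || Z2) = 0 - j752.4 Ω = 752.4∠-90.0° Ω.
Step 5 — Power factor: PF = cos(φ) = Re(Z)/|Z| = 0/752.4 = 0.
Step 6 — Type: Im(Z) = -752.4 ⇒ leading (phase φ = -90.0°).

PF = 0 (leading, φ = -90.0°)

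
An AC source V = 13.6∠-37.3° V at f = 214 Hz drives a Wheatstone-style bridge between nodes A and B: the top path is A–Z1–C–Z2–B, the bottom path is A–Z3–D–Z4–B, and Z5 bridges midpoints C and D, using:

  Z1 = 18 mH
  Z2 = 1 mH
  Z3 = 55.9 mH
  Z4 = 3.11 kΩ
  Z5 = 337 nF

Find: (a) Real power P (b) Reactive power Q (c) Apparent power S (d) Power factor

Step 1 — Angular frequency: ω = 2π·f = 2π·214 = 1345 rad/s.
Step 2 — Component impedances:
  Z1: Z = jωL = j·1345·0.018 = 0 + j24.2 Ω
  Z2: Z = jωL = j·1345·0.001 = 0 + j1.345 Ω
  Z3: Z = jωL = j·1345·0.0559 = 0 + j75.16 Ω
  Z4: Z = R = 3110 Ω
  Z5: Z = 1/(jωC) = -j/(ω·C) = 0 - j2207 Ω
Step 3 — Bridge requires nodal analysis (the Z5 bridge couples midpoints C and D, so the two paths cannot be reduced to a simple series/parallel combination). Setting node B to ground and injecting 1 A at node A, the 3-node admittance system at A, C, D solves to V_A = Z_AB = 0.2288 + j25.82 Ω = 25.82∠89.5° Ω.
Step 4 — Source phasor: V = 13.6∠-37.3° V = 10.82 - j8.241 V.
Step 5 — Current: I = V / Z = -0.3155 - j0.4218 A = 0.5268∠-126.8° A.
Step 6 — Complex power: S = V·I* = 0.06347 + j7.164 VA.
Step 7 — Real power: P = Re(S) = 0.06347 W.
Step 8 — Reactive power: Q = Im(S) = 7.164 VAR.
Step 9 — Apparent power: |S| = 7.164 VA.
Step 10 — Power factor: PF = P/|S| = 0.00886 (lagging).

(a) P = 0.06347 W  (b) Q = 7.164 VAR  (c) S = 7.164 VA  (d) PF = 0.00886 (lagging)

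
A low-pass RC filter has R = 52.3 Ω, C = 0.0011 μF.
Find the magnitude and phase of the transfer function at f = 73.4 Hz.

Step 1 — Angular frequency: ω = 2π·73.4 = 461.2 rad/s.
Step 2 — Transfer function: H(jω) = 1/(1 + jωRC).
Step 3 — Denominator: 1 + jωRC = 1 + j·461.2·52.3·1.1e-09 = 1 + j2.653e-05.
Step 4 — H = 1 - j2.653e-05.
Step 5 — Magnitude: |H| = 1 (-0.0 dB); phase: φ = -0.0°.

|H| = 1 (-0.0 dB), φ = -0.0°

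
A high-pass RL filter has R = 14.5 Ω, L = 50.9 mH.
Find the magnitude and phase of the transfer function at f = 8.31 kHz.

Step 1 — Angular frequency: ω = 2π·8310 = 5.221e+04 rad/s.
Step 2 — Transfer function: H(jω) = jωL/(R + jωL).
Step 3 — Numerator jωL = j·2658; denominator R + jωL = 14.5 + j2658.
Step 4 — H = 1 + j0.005456.
Step 5 — Magnitude: |H| = 1 (-0.0 dB); phase: φ = 0.3°.

|H| = 1 (-0.0 dB), φ = 0.3°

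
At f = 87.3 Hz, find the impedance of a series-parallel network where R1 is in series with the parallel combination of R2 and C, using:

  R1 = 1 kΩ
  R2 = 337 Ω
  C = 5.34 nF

Step 1 — Angular frequency: ω = 2π·f = 2π·87.3 = 548.5 rad/s.
Step 2 — Component impedances:
  R1: Z = R = 1000 Ω
  R2: Z = R = 337 Ω
  C: Z = 1/(jωC) = -j/(ω·C) = 0 - j3.414e+05 Ω
Step 3 — Parallel branch: R2 || C = 1/(1/R2 + 1/C) = 337 - j0.3327 Ω.
Step 4 — Series with R1: Z_total = R1 + (R2 || C) = 1337 - j0.3327 Ω = 1337∠-0.0° Ω.

Z = 1337 - j0.3327 Ω = 1337∠-0.0° Ω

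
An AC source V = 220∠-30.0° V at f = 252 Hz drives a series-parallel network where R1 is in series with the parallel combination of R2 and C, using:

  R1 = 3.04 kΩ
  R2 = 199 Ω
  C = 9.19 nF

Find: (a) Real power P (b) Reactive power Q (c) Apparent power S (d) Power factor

Step 1 — Angular frequency: ω = 2π·f = 2π·252 = 1583 rad/s.
Step 2 — Component impedances:
  R1: Z = R = 3040 Ω
  R2: Z = R = 199 Ω
  C: Z = 1/(jωC) = -j/(ω·C) = 0 - j6.872e+04 Ω
Step 3 — Parallel branch: R2 || C = 1/(1/R2 + 1/C) = 199 - j0.5762 Ω.
Step 4 — Series with R1: Z_total = R1 + (R2 || C) = 3239 - j0.5762 Ω = 3239∠-0.0° Ω.
Step 5 — Source phasor: V = 220∠-30.0° V = 190.5 - j110 V.
Step 6 — Current: I = V / Z = 0.05883 - j0.03395 A = 0.06792∠-30.0° A.
Step 7 — Complex power: S = V·I* = 14.94 - j0.002658 VA.
Step 8 — Real power: P = Re(S) = 14.94 W.
Step 9 — Reactive power: Q = Im(S) = -0.002658 VAR.
Step 10 — Apparent power: |S| = 14.94 VA.
Step 11 — Power factor: PF = P/|S| = 1 (leading).

(a) P = 14.94 W  (b) Q = -0.002658 VAR  (c) S = 14.94 VA  (d) PF = 1 (leading)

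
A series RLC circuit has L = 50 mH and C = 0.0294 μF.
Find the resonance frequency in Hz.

Step 1 — Resonance condition Im(Z)=0 gives ω₀ = 1/√(LC).
Step 2 — ω₀ = 1/√(0.05·2.94e-08) = 2.608e+04 rad/s.
Step 3 — f₀ = ω₀/(2π) = 4151 Hz.

f₀ = 4151 Hz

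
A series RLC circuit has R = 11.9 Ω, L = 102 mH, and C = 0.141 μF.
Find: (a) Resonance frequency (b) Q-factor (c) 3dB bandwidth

Step 1 — Resonance: ω₀ = 1/√(LC) = 1/√(0.102·1.41e-07) = 8339 rad/s.
Step 2 — f₀ = ω₀/(2π) = 1327 Hz.
Step 3 — Series Q: Q = ω₀L/R = 8339·0.102/11.9 = 71.47.
Step 4 — Bandwidth: Δω = ω₀/Q = 116.7 rad/s; BW = Δω/(2π) = 18.57 Hz.

(a) f₀ = 1327 Hz  (b) Q = 71.47  (c) BW = 18.57 Hz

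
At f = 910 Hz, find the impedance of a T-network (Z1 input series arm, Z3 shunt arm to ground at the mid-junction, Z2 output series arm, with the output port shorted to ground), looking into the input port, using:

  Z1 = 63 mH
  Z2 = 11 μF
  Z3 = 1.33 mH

Step 1 — Angular frequency: ω = 2π·f = 2π·910 = 5718 rad/s.
Step 2 — Component impedances:
  Z1: Z = jωL = j·5718·0.063 = 0 + j360.2 Ω
  Z2: Z = 1/(jωC) = -j/(ω·C) = 0 - j15.9 Ω
  Z3: Z = jωL = j·5718·0.00133 = 0 + j7.605 Ω
Step 3 — With the output port shorted to ground, the output series arm Z2 runs from the junction to ground; the shunt arm Z3 also runs from the junction to ground. They appear in parallel: Z3 || Z2 = 0 + j14.58 Ω.
Step 4 — Series with input arm Z1: Z_in = Z1 + (Z3 || Z2) = 0 + j374.8 Ω = 374.8∠90.0° Ω.

Z = 0 + j374.8 Ω = 374.8∠90.0° Ω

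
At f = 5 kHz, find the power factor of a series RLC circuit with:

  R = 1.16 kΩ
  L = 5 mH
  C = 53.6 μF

Step 1 — Angular frequency: ω = 2π·f = 2π·5000 = 3.142e+04 rad/s.
Step 2 — Component impedances:
  R: Z = R = 1160 Ω
  L: Z = jωL = j·3.142e+04·0.005 = 0 + j157.1 Ω
  C: Z = 1/(jωC) = -j/(ω·C) = 0 - j0.5939 Ω
Step 3 — Series combination: Z_total = R + L + C = 1160 + j156.5 Ω = 1171∠7.7° Ω.
Step 4 — Power factor: PF = cos(φ) = Re(Z)/|Z| = 1160/1170.5 = 0.991.
Step 5 — Type: Im(Z) = 156.5 ⇒ lagging (phase φ = 7.7°).

PF = 0.991 (lagging, φ = 7.7°)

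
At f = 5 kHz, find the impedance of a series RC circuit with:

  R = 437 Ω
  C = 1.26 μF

Step 1 — Angular frequency: ω = 2π·f = 2π·5000 = 3.142e+04 rad/s.
Step 2 — Component impedances:
  R: Z = R = 437 Ω
  C: Z = 1/(jωC) = -j/(ω·C) = 0 - j25.26 Ω
Step 3 — Series combination: Z_total = R + C = 437 - j25.26 Ω = 437.7∠-3.3° Ω.

Z = 437 - j25.26 Ω = 437.7∠-3.3° Ω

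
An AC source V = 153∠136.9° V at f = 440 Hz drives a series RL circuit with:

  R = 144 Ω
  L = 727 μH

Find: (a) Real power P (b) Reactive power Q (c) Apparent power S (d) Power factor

Step 1 — Angular frequency: ω = 2π·f = 2π·440 = 2765 rad/s.
Step 2 — Component impedances:
  R: Z = R = 144 Ω
  L: Z = jωL = j·2765·0.000727 = 0 + j2.01 Ω
Step 3 — Series combination: Z_total = R + L = 144 + j2.01 Ω = 144∠0.8° Ω.
Step 4 — Source phasor: V = 153∠136.9° V = -111.7 + j104.5 V.
Step 5 — Current: I = V / Z = -0.7655 + j0.7367 A = 1.062∠136.1° A.
Step 6 — Complex power: S = V·I* = 162.5 + j2.269 VA.
Step 7 — Real power: P = Re(S) = 162.5 W.
Step 8 — Reactive power: Q = Im(S) = 2.269 VAR.
Step 9 — Apparent power: |S| = 162.5 VA.
Step 10 — Power factor: PF = P/|S| = 0.9999 (lagging).

(a) P = 162.5 W  (b) Q = 2.269 VAR  (c) S = 162.5 VA  (d) PF = 0.9999 (lagging)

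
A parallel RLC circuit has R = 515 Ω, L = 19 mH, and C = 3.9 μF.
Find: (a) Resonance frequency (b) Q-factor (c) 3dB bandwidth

Step 1 — Resonance: ω₀ = 1/√(LC) = 1/√(0.019·3.9e-06) = 3674 rad/s.
Step 2 — f₀ = ω₀/(2π) = 584.7 Hz.
Step 3 — Parallel Q: Q = R/(ω₀L) = 515/(3674·0.019) = 7.378.
Step 4 — Bandwidth: Δω = ω₀/Q = 497.9 rad/s; BW = Δω/(2π) = 79.24 Hz.

(a) f₀ = 584.7 Hz  (b) Q = 7.378  (c) BW = 79.24 Hz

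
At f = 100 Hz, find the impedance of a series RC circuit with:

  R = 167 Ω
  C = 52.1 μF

Step 1 — Angular frequency: ω = 2π·f = 2π·100 = 628.3 rad/s.
Step 2 — Component impedances:
  R: Z = R = 167 Ω
  C: Z = 1/(jωC) = -j/(ω·C) = 0 - j30.55 Ω
Step 3 — Series combination: Z_total = R + C = 167 - j30.55 Ω = 169.8∠-10.4° Ω.

Z = 167 - j30.55 Ω = 169.8∠-10.4° Ω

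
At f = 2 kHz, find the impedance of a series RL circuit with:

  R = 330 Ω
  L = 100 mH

Step 1 — Angular frequency: ω = 2π·f = 2π·2000 = 1.257e+04 rad/s.
Step 2 — Component impedances:
  R: Z = R = 330 Ω
  L: Z = jωL = j·1.257e+04·0.1 = 0 + j1257 Ω
Step 3 — Series combination: Z_total = R + L = 330 + j1257 Ω = 1299∠75.3° Ω.

Z = 330 + j1257 Ω = 1299∠75.3° Ω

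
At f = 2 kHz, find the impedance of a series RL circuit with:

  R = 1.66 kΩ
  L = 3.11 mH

Step 1 — Angular frequency: ω = 2π·f = 2π·2000 = 1.257e+04 rad/s.
Step 2 — Component impedances:
  R: Z = R = 1660 Ω
  L: Z = jωL = j·1.257e+04·0.00311 = 0 + j39.08 Ω
Step 3 — Series combination: Z_total = R + L = 1660 + j39.08 Ω = 1660∠1.3° Ω.

Z = 1660 + j39.08 Ω = 1660∠1.3° Ω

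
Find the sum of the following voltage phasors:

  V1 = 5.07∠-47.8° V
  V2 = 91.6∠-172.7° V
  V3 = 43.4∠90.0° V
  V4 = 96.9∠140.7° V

Step 1 — Convert each phasor to rectangular form:
  V1 = 5.07·(cos(-47.8°) + j·sin(-47.8°)) = 3.406 - j3.756 V
  V2 = 91.6·(cos(-172.7°) + j·sin(-172.7°)) = -90.86 - j11.64 V
  V3 = 43.4·(cos(90.0°) + j·sin(90.0°)) = 0 + j43.4 V
  V4 = 96.9·(cos(140.7°) + j·sin(140.7°)) = -74.99 + j61.37 V
Step 2 — Sum components: V_total = -162.4 + j89.38 V.
Step 3 — Convert to polar: |V_total| = 185.4 V, ∠V_total = 151.2°.

V_total = 185.4∠151.2° V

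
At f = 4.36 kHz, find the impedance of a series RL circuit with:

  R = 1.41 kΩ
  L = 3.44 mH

Step 1 — Angular frequency: ω = 2π·f = 2π·4360 = 2.739e+04 rad/s.
Step 2 — Component impedances:
  R: Z = R = 1410 Ω
  L: Z = jωL = j·2.739e+04·0.00344 = 0 + j94.24 Ω
Step 3 — Series combination: Z_total = R + L = 1410 + j94.24 Ω = 1413∠3.8° Ω.

Z = 1410 + j94.24 Ω = 1413∠3.8° Ω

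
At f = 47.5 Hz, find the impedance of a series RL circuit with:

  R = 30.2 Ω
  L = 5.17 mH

Step 1 — Angular frequency: ω = 2π·f = 2π·47.5 = 298.5 rad/s.
Step 2 — Component impedances:
  R: Z = R = 30.2 Ω
  L: Z = jωL = j·298.5·0.00517 = 0 + j1.543 Ω
Step 3 — Series combination: Z_total = R + L = 30.2 + j1.543 Ω = 30.24∠2.9° Ω.

Z = 30.2 + j1.543 Ω = 30.24∠2.9° Ω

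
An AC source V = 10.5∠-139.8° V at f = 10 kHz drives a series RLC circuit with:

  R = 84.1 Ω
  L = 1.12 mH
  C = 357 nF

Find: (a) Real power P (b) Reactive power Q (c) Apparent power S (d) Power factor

Step 1 — Angular frequency: ω = 2π·f = 2π·1e+04 = 6.283e+04 rad/s.
Step 2 — Component impedances:
  R: Z = R = 84.1 Ω
  L: Z = jωL = j·6.283e+04·0.00112 = 0 + j70.37 Ω
  C: Z = 1/(jωC) = -j/(ω·C) = 0 - j44.58 Ω
Step 3 — Series combination: Z_total = R + L + C = 84.1 + j25.79 Ω = 87.97∠17.0° Ω.
Step 4 — Source phasor: V = 10.5∠-139.8° V = -8.02 - j6.777 V.
Step 5 — Current: I = V / Z = -0.1098 - j0.04693 A = 0.1194∠-156.8° A.
Step 6 — Complex power: S = V·I* = 1.198 + j0.3675 VA.
Step 7 — Real power: P = Re(S) = 1.198 W.
Step 8 — Reactive power: Q = Im(S) = 0.3675 VAR.
Step 9 — Apparent power: |S| = 1.253 VA.
Step 10 — Power factor: PF = P/|S| = 0.9561 (lagging).

(a) P = 1.198 W  (b) Q = 0.3675 VAR  (c) S = 1.253 VA  (d) PF = 0.9561 (lagging)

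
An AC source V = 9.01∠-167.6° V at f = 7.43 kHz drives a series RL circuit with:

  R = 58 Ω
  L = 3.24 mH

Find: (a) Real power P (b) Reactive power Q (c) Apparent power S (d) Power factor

Step 1 — Angular frequency: ω = 2π·f = 2π·7430 = 4.668e+04 rad/s.
Step 2 — Component impedances:
  R: Z = R = 58 Ω
  L: Z = jωL = j·4.668e+04·0.00324 = 0 + j151.3 Ω
Step 3 — Series combination: Z_total = R + L = 58 + j151.3 Ω = 162∠69.0° Ω.
Step 4 — Source phasor: V = 9.01∠-167.6° V = -8.8 - j1.935 V.
Step 5 — Current: I = V / Z = -0.0306 + j0.04644 A = 0.05562∠123.4° A.
Step 6 — Complex power: S = V·I* = 0.1794 + j0.4679 VA.
Step 7 — Real power: P = Re(S) = 0.1794 W.
Step 8 — Reactive power: Q = Im(S) = 0.4679 VAR.
Step 9 — Apparent power: |S| = 0.5011 VA.
Step 10 — Power factor: PF = P/|S| = 0.358 (lagging).

(a) P = 0.1794 W  (b) Q = 0.4679 VAR  (c) S = 0.5011 VA  (d) PF = 0.358 (lagging)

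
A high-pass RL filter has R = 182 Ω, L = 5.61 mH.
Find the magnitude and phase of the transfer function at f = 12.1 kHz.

Step 1 — Angular frequency: ω = 2π·1.21e+04 = 7.603e+04 rad/s.
Step 2 — Transfer function: H(jω) = jωL/(R + jωL).
Step 3 — Numerator jωL = j·426.5; denominator R + jωL = 182 + j426.5.
Step 4 — H = 0.846 + j0.361.
Step 5 — Magnitude: |H| = 0.9198 (-0.7 dB); phase: φ = 23.1°.

|H| = 0.9198 (-0.7 dB), φ = 23.1°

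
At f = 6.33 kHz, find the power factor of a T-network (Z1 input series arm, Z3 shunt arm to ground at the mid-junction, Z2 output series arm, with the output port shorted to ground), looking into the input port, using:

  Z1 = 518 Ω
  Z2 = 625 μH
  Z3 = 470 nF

Step 1 — Angular frequency: ω = 2π·f = 2π·6330 = 3.977e+04 rad/s.
Step 2 — Component impedances:
  Z1: Z = R = 518 Ω
  Z2: Z = jωL = j·3.977e+04·0.000625 = 0 + j24.86 Ω
  Z3: Z = 1/(jωC) = -j/(ω·C) = 0 - j53.5 Ω
Step 3 — With the output port shorted to ground, the output series arm Z2 runs from the junction to ground; the shunt arm Z3 also runs from the junction to ground. They appear in parallel: Z3 || Z2 = 0 + j46.43 Ω.
Step 4 — Series with input arm Z1: Z_in = Z1 + (Z3 || Z2) = 518 + j46.43 Ω = 520.1∠5.1° Ω.
Step 5 — Power factor: PF = cos(φ) = Re(Z)/|Z| = 518/520.1 = 0.996.
Step 6 — Type: Im(Z) = 46.43 ⇒ lagging (phase φ = 5.1°).

PF = 0.996 (lagging, φ = 5.1°)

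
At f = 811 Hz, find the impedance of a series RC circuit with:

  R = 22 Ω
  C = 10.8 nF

Step 1 — Angular frequency: ω = 2π·f = 2π·811 = 5096 rad/s.
Step 2 — Component impedances:
  R: Z = R = 22 Ω
  C: Z = 1/(jωC) = -j/(ω·C) = 0 - j1.817e+04 Ω
Step 3 — Series combination: Z_total = R + C = 22 - j1.817e+04 Ω = 1.817e+04∠-89.9° Ω.

Z = 22 - j1.817e+04 Ω = 1.817e+04∠-89.9° Ω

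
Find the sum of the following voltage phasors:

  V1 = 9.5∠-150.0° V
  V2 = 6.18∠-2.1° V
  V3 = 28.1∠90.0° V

Step 1 — Convert each phasor to rectangular form:
  V1 = 9.5·(cos(-150.0°) + j·sin(-150.0°)) = -8.227 - j4.75 V
  V2 = 6.18·(cos(-2.1°) + j·sin(-2.1°)) = 6.176 - j0.2265 V
  V3 = 28.1·(cos(90.0°) + j·sin(90.0°)) = 0 + j28.1 V
Step 2 — Sum components: V_total = -2.051 + j23.12 V.
Step 3 — Convert to polar: |V_total| = 23.21 V, ∠V_total = 95.1°.

V_total = 23.21∠95.1° V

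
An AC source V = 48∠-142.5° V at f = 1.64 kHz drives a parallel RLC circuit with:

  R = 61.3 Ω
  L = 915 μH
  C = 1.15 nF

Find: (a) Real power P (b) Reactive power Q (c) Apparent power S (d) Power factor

Step 1 — Angular frequency: ω = 2π·f = 2π·1640 = 1.03e+04 rad/s.
Step 2 — Component impedances:
  R: Z = R = 61.3 Ω
  L: Z = jωL = j·1.03e+04·0.000915 = 0 + j9.429 Ω
  C: Z = 1/(jωC) = -j/(ω·C) = 0 - j8.439e+04 Ω
Step 3 — Parallel combination: 1/Z_total = 1/R + 1/L + 1/C; Z_total = 1.417 + j9.212 Ω = 9.32∠81.3° Ω.
Step 4 — Source phasor: V = 48∠-142.5° V = -38.08 - j29.22 V.
Step 5 — Current: I = V / Z = -3.72 + j3.562 A = 5.15∠136.2° A.
Step 6 — Complex power: S = V·I* = 37.59 + j244.3 VA.
Step 7 — Real power: P = Re(S) = 37.59 W.
Step 8 — Reactive power: Q = Im(S) = 244.3 VAR.
Step 9 — Apparent power: |S| = 247.2 VA.
Step 10 — Power factor: PF = P/|S| = 0.152 (lagging).

(a) P = 37.59 W  (b) Q = 244.3 VAR  (c) S = 247.2 VA  (d) PF = 0.152 (lagging)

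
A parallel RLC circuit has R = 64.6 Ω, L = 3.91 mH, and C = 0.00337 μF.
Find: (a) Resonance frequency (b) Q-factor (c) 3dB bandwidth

Step 1 — Resonance: ω₀ = 1/√(LC) = 1/√(0.00391·3.37e-09) = 2.755e+05 rad/s.
Step 2 — f₀ = ω₀/(2π) = 4.384e+04 Hz.
Step 3 — Parallel Q: Q = R/(ω₀L) = 64.6/(2.755e+05·0.00391) = 0.05997.
Step 4 — Bandwidth: Δω = ω₀/Q = 4.593e+06 rad/s; BW = Δω/(2π) = 7.311e+05 Hz.

(a) f₀ = 4.384e+04 Hz  (b) Q = 0.05997  (c) BW = 7.311e+05 Hz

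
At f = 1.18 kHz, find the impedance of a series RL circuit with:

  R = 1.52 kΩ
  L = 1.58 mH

Step 1 — Angular frequency: ω = 2π·f = 2π·1180 = 7414 rad/s.
Step 2 — Component impedances:
  R: Z = R = 1520 Ω
  L: Z = jωL = j·7414·0.00158 = 0 + j11.71 Ω
Step 3 — Series combination: Z_total = R + L = 1520 + j11.71 Ω = 1520∠0.4° Ω.

Z = 1520 + j11.71 Ω = 1520∠0.4° Ω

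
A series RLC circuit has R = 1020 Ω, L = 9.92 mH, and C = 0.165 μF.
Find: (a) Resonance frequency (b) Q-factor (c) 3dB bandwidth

Step 1 — Resonance: ω₀ = 1/√(LC) = 1/√(0.00992·1.65e-07) = 2.472e+04 rad/s.
Step 2 — f₀ = ω₀/(2π) = 3934 Hz.
Step 3 — Series Q: Q = ω₀L/R = 2.472e+04·0.00992/1020 = 0.2404.
Step 4 — Bandwidth: Δω = ω₀/Q = 1.028e+05 rad/s; BW = Δω/(2π) = 1.636e+04 Hz.

(a) f₀ = 3934 Hz  (b) Q = 0.2404  (c) BW = 1.636e+04 Hz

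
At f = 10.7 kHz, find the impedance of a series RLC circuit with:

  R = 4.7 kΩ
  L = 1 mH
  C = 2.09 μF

Step 1 — Angular frequency: ω = 2π·f = 2π·1.07e+04 = 6.723e+04 rad/s.
Step 2 — Component impedances:
  R: Z = R = 4700 Ω
  L: Z = jωL = j·6.723e+04·0.001 = 0 + j67.23 Ω
  C: Z = 1/(jωC) = -j/(ω·C) = 0 - j7.117 Ω
Step 3 — Series combination: Z_total = R + L + C = 4700 + j60.11 Ω = 4700∠0.7° Ω.

Z = 4700 + j60.11 Ω = 4700∠0.7° Ω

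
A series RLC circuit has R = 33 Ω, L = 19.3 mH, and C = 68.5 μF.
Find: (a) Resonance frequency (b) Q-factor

Step 1 — Resonance condition Im(Z)=0 gives ω₀ = 1/√(LC).
Step 2 — ω₀ = 1/√(0.0193·6.85e-05) = 869.7 rad/s.
Step 3 — f₀ = ω₀/(2π) = 138.4 Hz.
Step 4 — Series Q: Q = ω₀L/R = 869.7·0.0193/33 = 0.5087.

(a) f₀ = 138.4 Hz  (b) Q = 0.5087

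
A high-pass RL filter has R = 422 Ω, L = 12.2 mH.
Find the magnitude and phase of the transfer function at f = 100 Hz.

Step 1 — Angular frequency: ω = 2π·100 = 628.3 rad/s.
Step 2 — Transfer function: H(jω) = jωL/(R + jωL).
Step 3 — Numerator jωL = j·7.665; denominator R + jωL = 422 + j7.665.
Step 4 — H = 0.0003298 + j0.01816.
Step 5 — Magnitude: |H| = 0.01816 (-34.8 dB); phase: φ = 89.0°.

|H| = 0.01816 (-34.8 dB), φ = 89.0°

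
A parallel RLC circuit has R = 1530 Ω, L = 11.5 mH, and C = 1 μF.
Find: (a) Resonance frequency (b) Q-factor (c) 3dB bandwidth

Step 1 — Resonance: ω₀ = 1/√(LC) = 1/√(0.0115·1e-06) = 9325 rad/s.
Step 2 — f₀ = ω₀/(2π) = 1484 Hz.
Step 3 — Parallel Q: Q = R/(ω₀L) = 1530/(9325·0.0115) = 14.27.
Step 4 — Bandwidth: Δω = ω₀/Q = 653.6 rad/s; BW = Δω/(2π) = 104 Hz.

(a) f₀ = 1484 Hz  (b) Q = 14.27  (c) BW = 104 Hz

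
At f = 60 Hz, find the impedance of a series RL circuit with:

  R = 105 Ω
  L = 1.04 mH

Step 1 — Angular frequency: ω = 2π·f = 2π·60 = 377 rad/s.
Step 2 — Component impedances:
  R: Z = R = 105 Ω
  L: Z = jωL = j·377·0.00104 = 0 + j0.3921 Ω
Step 3 — Series combination: Z_total = R + L = 105 + j0.3921 Ω = 105∠0.2° Ω.

Z = 105 + j0.3921 Ω = 105∠0.2° Ω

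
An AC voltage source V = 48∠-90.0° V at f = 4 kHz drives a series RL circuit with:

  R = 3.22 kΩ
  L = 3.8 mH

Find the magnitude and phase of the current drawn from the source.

Step 1 — Angular frequency: ω = 2π·f = 2π·4000 = 2.513e+04 rad/s.
Step 2 — Component impedances:
  R: Z = R = 3220 Ω
  L: Z = jωL = j·2.513e+04·0.0038 = 0 + j95.5 Ω
Step 3 — Series combination: Z_total = R + L = 3220 + j95.5 Ω = 3221∠1.7° Ω.
Step 4 — Source phasor: V = 48∠-90.0° V = 0 - j48 V.
Step 5 — Ohm's law: I = V / Z_total = (0 - j48) / (3220 + j95.5) = -0.0004417 - j0.01489 A.
Step 6 — Convert to polar: |I| = 0.0149 A, ∠I = -91.7°.

I = 0.0149∠-91.7° A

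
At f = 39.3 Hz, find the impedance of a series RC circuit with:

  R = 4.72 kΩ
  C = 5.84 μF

Step 1 — Angular frequency: ω = 2π·f = 2π·39.3 = 246.9 rad/s.
Step 2 — Component impedances:
  R: Z = R = 4720 Ω
  C: Z = 1/(jωC) = -j/(ω·C) = 0 - j693.4 Ω
Step 3 — Series combination: Z_total = R + C = 4720 - j693.4 Ω = 4771∠-8.4° Ω.

Z = 4720 - j693.4 Ω = 4771∠-8.4° Ω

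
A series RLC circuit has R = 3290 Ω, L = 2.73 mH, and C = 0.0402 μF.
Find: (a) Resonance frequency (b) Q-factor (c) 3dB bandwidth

Step 1 — Resonance: ω₀ = 1/√(LC) = 1/√(0.00273·4.02e-08) = 9.546e+04 rad/s.
Step 2 — f₀ = ω₀/(2π) = 1.519e+04 Hz.
Step 3 — Series Q: Q = ω₀L/R = 9.546e+04·0.00273/3290 = 0.07921.
Step 4 — Bandwidth: Δω = ω₀/Q = 1.205e+06 rad/s; BW = Δω/(2π) = 1.918e+05 Hz.

(a) f₀ = 1.519e+04 Hz  (b) Q = 0.07921  (c) BW = 1.918e+05 Hz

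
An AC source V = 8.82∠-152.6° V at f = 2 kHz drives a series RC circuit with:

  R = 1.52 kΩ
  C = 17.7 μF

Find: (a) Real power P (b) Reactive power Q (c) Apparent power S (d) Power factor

Step 1 — Angular frequency: ω = 2π·f = 2π·2000 = 1.257e+04 rad/s.
Step 2 — Component impedances:
  R: Z = R = 1520 Ω
  C: Z = 1/(jωC) = -j/(ω·C) = 0 - j4.496 Ω
Step 3 — Series combination: Z_total = R + C = 1520 - j4.496 Ω = 1520∠-0.2° Ω.
Step 4 — Source phasor: V = 8.82∠-152.6° V = -7.831 - j4.059 V.
Step 5 — Current: I = V / Z = -0.005144 - j0.002686 A = 0.005803∠-152.4° A.
Step 6 — Complex power: S = V·I* = 0.05118 - j0.0001514 VA.
Step 7 — Real power: P = Re(S) = 0.05118 W.
Step 8 — Reactive power: Q = Im(S) = -0.0001514 VAR.
Step 9 — Apparent power: |S| = 0.05118 VA.
Step 10 — Power factor: PF = P/|S| = 1 (leading).

(a) P = 0.05118 W  (b) Q = -0.0001514 VAR  (c) S = 0.05118 VA  (d) PF = 1 (leading)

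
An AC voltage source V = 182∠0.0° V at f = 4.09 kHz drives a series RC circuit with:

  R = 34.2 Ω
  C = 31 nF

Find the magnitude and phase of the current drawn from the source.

Step 1 — Angular frequency: ω = 2π·f = 2π·4090 = 2.57e+04 rad/s.
Step 2 — Component impedances:
  R: Z = R = 34.2 Ω
  C: Z = 1/(jωC) = -j/(ω·C) = 0 - j1255 Ω
Step 3 — Series combination: Z_total = R + C = 34.2 - j1255 Ω = 1256∠-88.4° Ω.
Step 4 — Source phasor: V = 182∠0.0° V = 182 V.
Step 5 — Ohm's law: I = V / Z_total = (182) / (34.2 - j1255) = 0.003947 + j0.1449 A.
Step 6 — Convert to polar: |I| = 0.1449 A, ∠I = 88.4°.

I = 0.1449∠88.4° A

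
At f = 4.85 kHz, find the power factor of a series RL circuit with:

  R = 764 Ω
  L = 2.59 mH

Step 1 — Angular frequency: ω = 2π·f = 2π·4850 = 3.047e+04 rad/s.
Step 2 — Component impedances:
  R: Z = R = 764 Ω
  L: Z = jωL = j·3.047e+04·0.00259 = 0 + j78.93 Ω
Step 3 — Series combination: Z_total = R + L = 764 + j78.93 Ω = 768.1∠5.9° Ω.
Step 4 — Power factor: PF = cos(φ) = Re(Z)/|Z| = 764/768.1 = 0.9947.
Step 5 — Type: Im(Z) = 78.93 ⇒ lagging (phase φ = 5.9°).

PF = 0.9947 (lagging, φ = 5.9°)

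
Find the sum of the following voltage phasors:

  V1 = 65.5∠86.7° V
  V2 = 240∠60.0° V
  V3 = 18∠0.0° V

Step 1 — Convert each phasor to rectangular form:
  V1 = 65.5·(cos(86.7°) + j·sin(86.7°)) = 3.77 + j65.39 V
  V2 = 240·(cos(60.0°) + j·sin(60.0°)) = 120 + j207.8 V
  V3 = 18·(cos(0.0°) + j·sin(0.0°)) = 18 V
Step 2 — Sum components: V_total = 141.8 + j273.2 V.
Step 3 — Convert to polar: |V_total| = 307.8 V, ∠V_total = 62.6°.

V_total = 307.8∠62.6° V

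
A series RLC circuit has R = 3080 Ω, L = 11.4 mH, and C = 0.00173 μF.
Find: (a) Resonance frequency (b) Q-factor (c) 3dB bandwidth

Step 1 — Resonance: ω₀ = 1/√(LC) = 1/√(0.0114·1.73e-09) = 2.252e+05 rad/s.
Step 2 — f₀ = ω₀/(2π) = 3.584e+04 Hz.
Step 3 — Series Q: Q = ω₀L/R = 2.252e+05·0.0114/3080 = 0.8334.
Step 4 — Bandwidth: Δω = ω₀/Q = 2.702e+05 rad/s; BW = Δω/(2π) = 4.3e+04 Hz.

(a) f₀ = 3.584e+04 Hz  (b) Q = 0.8334  (c) BW = 4.3e+04 Hz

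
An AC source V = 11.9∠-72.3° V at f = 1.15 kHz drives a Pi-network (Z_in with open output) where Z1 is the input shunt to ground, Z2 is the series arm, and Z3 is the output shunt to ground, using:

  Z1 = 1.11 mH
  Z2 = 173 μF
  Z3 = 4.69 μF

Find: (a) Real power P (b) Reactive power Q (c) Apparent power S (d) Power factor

Step 1 — Angular frequency: ω = 2π·f = 2π·1150 = 7226 rad/s.
Step 2 — Component impedances:
  Z1: Z = jωL = j·7226·0.00111 = 0 + j8.02 Ω
  Z2: Z = 1/(jωC) = -j/(ω·C) = 0 - j0.8 Ω
  Z3: Z = 1/(jωC) = -j/(ω·C) = 0 - j29.51 Ω
Step 3 — With open output, the series arm Z2 and the output shunt Z3 appear in series to ground: Z2 + Z3 = 0 - j30.31 Ω.
Step 4 — Parallel with input shunt Z1: Z_in = Z1 || (Z2 + Z3) = 0 + j10.91 Ω = 10.91∠90.0° Ω.
Step 5 — Source phasor: V = 11.9∠-72.3° V = 3.618 - j11.34 V.
Step 6 — Current: I = V / Z = -1.039 - j0.3317 A = 1.091∠-162.3° A.
Step 7 — Complex power: S = V·I* = 0 + j12.98 VA.
Step 8 — Real power: P = Re(S) = 0 W.
Step 9 — Reactive power: Q = Im(S) = 12.98 VAR.
Step 10 — Apparent power: |S| = 12.98 VA.
Step 11 — Power factor: PF = P/|S| = 0 (lagging).

(a) P = 0 W  (b) Q = 12.98 VAR  (c) S = 12.98 VA  (d) PF = 0 (lagging)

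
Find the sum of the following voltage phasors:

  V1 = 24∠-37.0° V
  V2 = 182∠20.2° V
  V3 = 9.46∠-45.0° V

Step 1 — Convert each phasor to rectangular form:
  V1 = 24·(cos(-37.0°) + j·sin(-37.0°)) = 19.17 - j14.44 V
  V2 = 182·(cos(20.2°) + j·sin(20.2°)) = 170.8 + j62.84 V
  V3 = 9.46·(cos(-45.0°) + j·sin(-45.0°)) = 6.689 - j6.689 V
Step 2 — Sum components: V_total = 196.7 + j41.71 V.
Step 3 — Convert to polar: |V_total| = 201 V, ∠V_total = 12.0°.

V_total = 201∠12.0° V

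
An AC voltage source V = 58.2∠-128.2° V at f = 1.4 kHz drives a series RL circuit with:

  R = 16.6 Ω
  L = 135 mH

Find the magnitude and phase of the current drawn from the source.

Step 1 — Angular frequency: ω = 2π·f = 2π·1400 = 8796 rad/s.
Step 2 — Component impedances:
  R: Z = R = 16.6 Ω
  L: Z = jωL = j·8796·0.135 = 0 + j1188 Ω
Step 3 — Series combination: Z_total = R + L = 16.6 + j1188 Ω = 1188∠89.2° Ω.
Step 4 — Source phasor: V = 58.2∠-128.2° V = -35.99 - j45.74 V.
Step 5 — Ohm's law: I = V / Z_total = (-35.99 - j45.74) / (16.6 + j1188) = -0.03893 + j0.02976 A.
Step 6 — Convert to polar: |I| = 0.049 A, ∠I = 142.6°.

I = 0.049∠142.6° A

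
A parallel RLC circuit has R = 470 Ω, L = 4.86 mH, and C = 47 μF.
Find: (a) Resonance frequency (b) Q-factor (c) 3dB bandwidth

Step 1 — Resonance: ω₀ = 1/√(LC) = 1/√(0.00486·4.7e-05) = 2092 rad/s.
Step 2 — f₀ = ω₀/(2π) = 333 Hz.
Step 3 — Parallel Q: Q = R/(ω₀L) = 470/(2092·0.00486) = 46.22.
Step 4 — Bandwidth: Δω = ω₀/Q = 45.27 rad/s; BW = Δω/(2π) = 7.205 Hz.

(a) f₀ = 333 Hz  (b) Q = 46.22  (c) BW = 7.205 Hz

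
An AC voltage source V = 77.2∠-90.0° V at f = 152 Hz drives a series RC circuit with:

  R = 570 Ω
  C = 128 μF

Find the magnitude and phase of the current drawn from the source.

Step 1 — Angular frequency: ω = 2π·f = 2π·152 = 955 rad/s.
Step 2 — Component impedances:
  R: Z = R = 570 Ω
  C: Z = 1/(jωC) = -j/(ω·C) = 0 - j8.18 Ω
Step 3 — Series combination: Z_total = R + C = 570 - j8.18 Ω = 570.1∠-0.8° Ω.
Step 4 — Source phasor: V = 77.2∠-90.0° V = 0 - j77.2 V.
Step 5 — Ohm's law: I = V / Z_total = (0 - j77.2) / (570 - j8.18) = 0.001943 - j0.1354 A.
Step 6 — Convert to polar: |I| = 0.1354 A, ∠I = -89.2°.

I = 0.1354∠-89.2° A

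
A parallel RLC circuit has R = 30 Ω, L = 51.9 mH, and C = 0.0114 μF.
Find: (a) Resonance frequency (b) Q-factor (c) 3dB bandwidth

Step 1 — Resonance: ω₀ = 1/√(LC) = 1/√(0.0519·1.14e-08) = 4.111e+04 rad/s.
Step 2 — f₀ = ω₀/(2π) = 6543 Hz.
Step 3 — Parallel Q: Q = R/(ω₀L) = 30/(4.111e+04·0.0519) = 0.01406.
Step 4 — Bandwidth: Δω = ω₀/Q = 2.924e+06 rad/s; BW = Δω/(2π) = 4.654e+05 Hz.

(a) f₀ = 6543 Hz  (b) Q = 0.01406  (c) BW = 4.654e+05 Hz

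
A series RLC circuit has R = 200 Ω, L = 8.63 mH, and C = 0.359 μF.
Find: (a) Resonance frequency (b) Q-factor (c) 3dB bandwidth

Step 1 — Resonance condition Im(Z)=0 gives ω₀ = 1/√(LC).
Step 2 — ω₀ = 1/√(0.00863·3.59e-07) = 1.797e+04 rad/s.
Step 3 — f₀ = ω₀/(2π) = 2859 Hz.
Step 4 — Series Q: Q = ω₀L/R = 1.797e+04·0.00863/200 = 0.7752.
Step 5 — 3dB bandwidth: Δω = ω₀/Q = 2.317e+04 rad/s; BW = Δω/(2π) = 3688 Hz.

(a) f₀ = 2859 Hz  (b) Q = 0.7752  (c) BW = 3688 Hz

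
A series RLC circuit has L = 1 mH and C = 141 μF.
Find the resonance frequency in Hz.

Step 1 — Resonance condition Im(Z)=0 gives ω₀ = 1/√(LC).
Step 2 — ω₀ = 1/√(0.001·0.000141) = 2663 rad/s.
Step 3 — f₀ = ω₀/(2π) = 423.8 Hz.

f₀ = 423.8 Hz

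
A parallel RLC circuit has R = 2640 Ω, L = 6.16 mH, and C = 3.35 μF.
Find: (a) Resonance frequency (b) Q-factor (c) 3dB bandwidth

Step 1 — Resonance: ω₀ = 1/√(LC) = 1/√(0.00616·3.35e-06) = 6961 rad/s.
Step 2 — f₀ = ω₀/(2π) = 1108 Hz.
Step 3 — Parallel Q: Q = R/(ω₀L) = 2640/(6961·0.00616) = 61.57.
Step 4 — Bandwidth: Δω = ω₀/Q = 113.1 rad/s; BW = Δω/(2π) = 18 Hz.

(a) f₀ = 1108 Hz  (b) Q = 61.57  (c) BW = 18 Hz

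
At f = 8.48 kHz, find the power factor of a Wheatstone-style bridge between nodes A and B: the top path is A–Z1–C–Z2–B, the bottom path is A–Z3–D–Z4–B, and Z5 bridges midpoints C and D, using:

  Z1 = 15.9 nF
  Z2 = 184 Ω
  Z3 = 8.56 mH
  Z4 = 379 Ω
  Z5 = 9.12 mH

Step 1 — Angular frequency: ω = 2π·f = 2π·8480 = 5.328e+04 rad/s.
Step 2 — Component impedances:
  Z1: Z = 1/(jωC) = -j/(ω·C) = 0 - j1180 Ω
  Z2: Z = R = 184 Ω
  Z3: Z = jωL = j·5.328e+04·0.00856 = 0 + j456.1 Ω
  Z4: Z = R = 379 Ω
  Z5: Z = jωL = j·5.328e+04·0.00912 = 0 + j485.9 Ω
Step 3 — Bridge requires nodal analysis (the Z5 bridge couples midpoints C and D, so the two paths cannot be reduced to a simple series/parallel combination). Setting node B to ground and injecting 1 A at node A, the 3-node admittance system at A, C, D solves to V_A = Z_AB = 958.2 + j1061 Ω = 1430∠47.9° Ω.
Step 4 — Power factor: PF = cos(φ) = Re(Z)/|Z| = 958.2/1430 = 0.6701.
Step 5 — Type: Im(Z) = 1061 ⇒ lagging (phase φ = 47.9°).

PF = 0.6701 (lagging, φ = 47.9°)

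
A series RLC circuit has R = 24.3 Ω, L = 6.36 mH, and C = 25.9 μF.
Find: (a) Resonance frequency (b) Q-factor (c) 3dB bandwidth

Step 1 — Resonance condition Im(Z)=0 gives ω₀ = 1/√(LC).
Step 2 — ω₀ = 1/√(0.00636·2.59e-05) = 2464 rad/s.
Step 3 — f₀ = ω₀/(2π) = 392.1 Hz.
Step 4 — Series Q: Q = ω₀L/R = 2464·0.00636/24.3 = 0.6449.
Step 5 — 3dB bandwidth: Δω = ω₀/Q = 3821 rad/s; BW = Δω/(2π) = 608.1 Hz.

(a) f₀ = 392.1 Hz  (b) Q = 0.6449  (c) BW = 608.1 Hz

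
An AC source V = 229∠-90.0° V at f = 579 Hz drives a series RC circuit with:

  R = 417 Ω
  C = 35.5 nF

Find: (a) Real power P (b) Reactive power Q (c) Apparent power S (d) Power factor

Step 1 — Angular frequency: ω = 2π·f = 2π·579 = 3638 rad/s.
Step 2 — Component impedances:
  R: Z = R = 417 Ω
  C: Z = 1/(jωC) = -j/(ω·C) = 0 - j7743 Ω
Step 3 — Series combination: Z_total = R + C = 417 - j7743 Ω = 7754∠-86.9° Ω.
Step 4 — Source phasor: V = 229∠-90.0° V = 0 - j229 V.
Step 5 — Current: I = V / Z = 0.02949 - j0.001588 A = 0.02953∠-3.1° A.
Step 6 — Complex power: S = V·I* = 0.3637 - j6.753 VA.
Step 7 — Real power: P = Re(S) = 0.3637 W.
Step 8 — Reactive power: Q = Im(S) = -6.753 VAR.
Step 9 — Apparent power: |S| = 6.763 VA.
Step 10 — Power factor: PF = P/|S| = 0.05378 (leading).

(a) P = 0.3637 W  (b) Q = -6.753 VAR  (c) S = 6.763 VA  (d) PF = 0.05378 (leading)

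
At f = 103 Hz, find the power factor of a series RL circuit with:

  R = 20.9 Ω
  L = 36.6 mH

Step 1 — Angular frequency: ω = 2π·f = 2π·103 = 647.2 rad/s.
Step 2 — Component impedances:
  R: Z = R = 20.9 Ω
  L: Z = jωL = j·647.2·0.0366 = 0 + j23.69 Ω
Step 3 — Series combination: Z_total = R + L = 20.9 + j23.69 Ω = 31.59∠48.6° Ω.
Step 4 — Power factor: PF = cos(φ) = Re(Z)/|Z| = 20.9/31.59 = 0.6616.
Step 5 — Type: Im(Z) = 23.69 ⇒ lagging (phase φ = 48.6°).

PF = 0.6616 (lagging, φ = 48.6°)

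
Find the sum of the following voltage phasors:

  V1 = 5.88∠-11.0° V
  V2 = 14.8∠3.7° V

Step 1 — Convert each phasor to rectangular form:
  V1 = 5.88·(cos(-11.0°) + j·sin(-11.0°)) = 5.772 - j1.122 V
  V2 = 14.8·(cos(3.7°) + j·sin(3.7°)) = 14.77 + j0.9551 V
Step 2 — Sum components: V_total = 20.54 - j0.1669 V.
Step 3 — Convert to polar: |V_total| = 20.54 V, ∠V_total = -0.5°.

V_total = 20.54∠-0.5° V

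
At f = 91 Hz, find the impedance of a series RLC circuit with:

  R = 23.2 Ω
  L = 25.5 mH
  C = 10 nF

Step 1 — Angular frequency: ω = 2π·f = 2π·91 = 571.8 rad/s.
Step 2 — Component impedances:
  R: Z = R = 23.2 Ω
  L: Z = jωL = j·571.8·0.0255 = 0 + j14.58 Ω
  C: Z = 1/(jωC) = -j/(ω·C) = 0 - j1.749e+05 Ω
Step 3 — Series combination: Z_total = R + L + C = 23.2 - j1.749e+05 Ω = 1.749e+05∠-90.0° Ω.

Z = 23.2 - j1.749e+05 Ω = 1.749e+05∠-90.0° Ω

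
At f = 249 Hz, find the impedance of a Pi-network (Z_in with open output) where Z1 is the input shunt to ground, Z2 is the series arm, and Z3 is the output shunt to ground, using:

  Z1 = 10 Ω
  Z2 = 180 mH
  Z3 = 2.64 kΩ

Step 1 — Angular frequency: ω = 2π·f = 2π·249 = 1565 rad/s.
Step 2 — Component impedances:
  Z1: Z = R = 10 Ω
  Z2: Z = jωL = j·1565·0.18 = 0 + j281.6 Ω
  Z3: Z = R = 2640 Ω
Step 3 — With open output, the series arm Z2 and the output shunt Z3 appear in series to ground: Z2 + Z3 = 2640 + j281.6 Ω.
Step 4 — Parallel with input shunt Z1: Z_in = Z1 || (Z2 + Z3) = 9.963 + j0.003965 Ω = 9.963∠0.0° Ω.

Z = 9.963 + j0.003965 Ω = 9.963∠0.0° Ω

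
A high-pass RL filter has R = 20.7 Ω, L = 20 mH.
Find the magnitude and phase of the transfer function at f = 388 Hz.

Step 1 — Angular frequency: ω = 2π·388 = 2438 rad/s.
Step 2 — Transfer function: H(jω) = jωL/(R + jωL).
Step 3 — Numerator jωL = j·48.76; denominator R + jωL = 20.7 + j48.76.
Step 4 — H = 0.8473 + j0.3597.
Step 5 — Magnitude: |H| = 0.9205 (-0.7 dB); phase: φ = 23.0°.

|H| = 0.9205 (-0.7 dB), φ = 23.0°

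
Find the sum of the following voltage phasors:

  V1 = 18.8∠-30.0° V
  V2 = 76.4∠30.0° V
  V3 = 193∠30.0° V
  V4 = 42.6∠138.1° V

Step 1 — Convert each phasor to rectangular form:
  V1 = 18.8·(cos(-30.0°) + j·sin(-30.0°)) = 16.28 - j9.4 V
  V2 = 76.4·(cos(30.0°) + j·sin(30.0°)) = 66.16 + j38.2 V
  V3 = 193·(cos(30.0°) + j·sin(30.0°)) = 167.1 + j96.5 V
  V4 = 42.6·(cos(138.1°) + j·sin(138.1°)) = -31.71 + j28.45 V
Step 2 — Sum components: V_total = 217.9 + j153.7 V.
Step 3 — Convert to polar: |V_total| = 266.7 V, ∠V_total = 35.2°.

V_total = 266.7∠35.2° V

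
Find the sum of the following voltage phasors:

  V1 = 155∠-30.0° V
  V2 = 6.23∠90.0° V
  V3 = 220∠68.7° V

Step 1 — Convert each phasor to rectangular form:
  V1 = 155·(cos(-30.0°) + j·sin(-30.0°)) = 134.2 - j77.5 V
  V2 = 6.23·(cos(90.0°) + j·sin(90.0°)) = 0 + j6.23 V
  V3 = 220·(cos(68.7°) + j·sin(68.7°)) = 79.92 + j205 V
Step 2 — Sum components: V_total = 214.1 + j133.7 V.
Step 3 — Convert to polar: |V_total| = 252.5 V, ∠V_total = 32.0°.

V_total = 252.5∠32.0° V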